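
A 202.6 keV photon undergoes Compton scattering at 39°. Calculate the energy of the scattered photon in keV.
186.1522 keV

First convert energy to wavelength:
λ = hc/E, with hc ≈ 1239.842 keV·pm (i.e. 1239.842 eV·nm)

For E = 202.6 keV = 202600 eV:
λ = 1239.842 keV·pm / 202.6 keV
λ = 6.1197 pm

Calculate the Compton shift:
Δλ = λ_C(1 - cos(39°)) = 2.4263 × 0.2229
Δλ = 0.5407 pm

Final wavelength:
λ' = 6.1197 + 0.5407 = 6.6604 pm

Final energy:
E' = hc/λ' = 1239.842 / 6.6604 = 186.1522 keV

(Intermediate values are shown rounded; full precision is carried through to the final answer.)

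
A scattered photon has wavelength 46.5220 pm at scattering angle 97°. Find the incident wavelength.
43.8000 pm

From λ' = λ + Δλ, we have λ = λ' - Δλ

First calculate the Compton shift:
Δλ = λ_C(1 - cos θ)
Δλ = 2.4263 × (1 - cos(97°))
Δλ = 2.4263 × 1.1219
Δλ = 2.7220 pm

Initial wavelength:
λ = λ' - Δλ
λ = 46.5220 - 2.7220
λ = 43.8000 pm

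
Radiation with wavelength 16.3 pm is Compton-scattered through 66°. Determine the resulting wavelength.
17.7394 pm

Using the Compton scattering formula:
λ' = λ + Δλ = λ + λ_C(1 - cos θ)

Given:
- Initial wavelength λ = 16.3 pm
- Scattering angle θ = 66°
- Compton wavelength λ_C ≈ 2.4263 pm

Calculate the shift:
Δλ = 2.4263 × (1 - cos(66°))
Δλ = 2.4263 × 0.5933
Δλ = 1.4394 pm

Final wavelength:
λ' = 16.3 + 1.4394 = 17.7394 pm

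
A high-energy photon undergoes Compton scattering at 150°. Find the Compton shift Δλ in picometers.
4.5276 pm

Using the Compton scattering formula:
Δλ = λ_C(1 - cos θ)

where λ_C = h/(m_e·c) ≈ 2.4263 pm is the Compton wavelength of an electron.

For θ = 150°:
cos(150°) = -0.8660
1 - cos(150°) = 1.8660

Δλ = 2.4263 × 1.8660
Δλ = 4.5276 pm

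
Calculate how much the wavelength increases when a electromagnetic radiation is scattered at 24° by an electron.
0.2098 pm

Using the Compton scattering formula:
Δλ = λ_C(1 - cos θ)

where λ_C = h/(m_e·c) ≈ 2.4263 pm is the Compton wavelength of an electron.

For θ = 24°:
cos(24°) = 0.9135
1 - cos(24°) = 0.0865

Δλ = 2.4263 × 0.0865
Δλ = 0.2098 pm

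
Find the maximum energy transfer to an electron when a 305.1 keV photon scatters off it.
166.0473 keV

Maximum energy transfer occurs at θ = 180° (backscattering).

Initial photon: E₀ = 305.1 keV → λ₀ = 4.0637 pm

Maximum Compton shift (at 180°):
Δλ_max = 2λ_C = 2 × 2.4263 = 4.8526 pm

Final wavelength:
λ' = 4.0637 + 4.8526 = 8.9163 pm

Minimum photon energy (maximum energy to electron):
E'_min = hc/λ' = 139.0527 keV

Maximum electron kinetic energy:
K_max = E₀ - E'_min = 305.1000 - 139.0527 = 166.0473 keV

(Intermediate values are shown rounded; full precision is carried through to the final answer.)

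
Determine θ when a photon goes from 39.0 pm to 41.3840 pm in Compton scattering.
89.00°

First find the wavelength shift:
Δλ = λ' - λ = 41.3840 - 39.0 = 2.3840 pm

Using Δλ = λ_C(1 - cos θ), with λ_C = h/(m_e·c) ≈ 2.42631024 pm:
cos θ = 1 - Δλ/λ_C
cos θ = 1 - 2.3840/2.42631024
cos θ = 0.017438

θ = arccos(0.017438)
θ = 89.00°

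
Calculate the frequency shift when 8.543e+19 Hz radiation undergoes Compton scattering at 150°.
4.813e+19 Hz (decrease)

Convert frequency to wavelength (c = 299792458 m/s):
λ₀ = c/f₀ = 299792458/8.543e+19 = 3.5092176e-12 m = 3.5092 pm

Calculate Compton shift:
Δλ = λ_C(1 - cos(150°)) = 4.5276 pm

Final wavelength:
λ' = λ₀ + Δλ = 3.5092 + 4.5276 = 8.0368 pm

Final frequency:
f' = c/λ' = 299792458/8.0367741e-12 = 3.7302586e+19 Hz

Frequency shift (decrease):
Δf = f₀ - f' = 8.543e+19 - 3.7302586e+19 = 4.813e+19 Hz

(Intermediate values are shown rounded; full precision is carried through to the final answer.)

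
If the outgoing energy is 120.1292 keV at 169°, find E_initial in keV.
224.8999 keV

Convert final energy to wavelength (hc ≈ 1239.842 keV·pm):
λ' = hc/E' = 1239.842 / 120.1292 = 10.3209 pm

Calculate the Compton shift:
Δλ = λ_C(1 - cos(169°))
Δλ = 2.4263 × (1 - cos(169°))
Δλ = 4.8080 pm

Initial wavelength:
λ = λ' - Δλ = 10.3209 - 4.8080 = 5.5129 pm

Initial energy:
E = hc/λ = 1239.842 / 5.5129 = 224.8999 keV

(Intermediate values are shown rounded; full precision is carried through to the final answer.)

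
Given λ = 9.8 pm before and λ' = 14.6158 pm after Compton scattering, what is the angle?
170.01°

First find the wavelength shift:
Δλ = λ' - λ = 14.6158 - 9.8 = 4.8158 pm

Using Δλ = λ_C(1 - cos θ), with λ_C = h/(m_e·c) ≈ 2.42631024 pm:
cos θ = 1 - Δλ/λ_C
cos θ = 1 - 4.8158/2.42631024
cos θ = -0.984825

θ = arccos(-0.984825)
θ = 170.01°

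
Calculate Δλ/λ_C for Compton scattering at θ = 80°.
0.8264 λ_C

The Compton shift formula is:
Δλ = λ_C(1 - cos θ)

Dividing both sides by λ_C:
Δλ/λ_C = 1 - cos θ

For θ = 80°:
Δλ/λ_C = 1 - cos(80°)
Δλ/λ_C = 1 - 0.1736
Δλ/λ_C = 0.8264

This means the shift is 0.8264 × λ_C = 2.0050 pm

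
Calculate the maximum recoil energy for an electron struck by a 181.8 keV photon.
75.5803 keV

Maximum energy transfer occurs at θ = 180° (backscattering).

Initial photon: E₀ = 181.8 keV → λ₀ = 6.8198 pm

Maximum Compton shift (at 180°):
Δλ_max = 2λ_C = 2 × 2.4263 = 4.8526 pm

Final wavelength:
λ' = 6.8198 + 4.8526 = 11.6724 pm

Minimum photon energy (maximum energy to electron):
E'_min = hc/λ' = 106.2197 keV

Maximum electron kinetic energy:
K_max = E₀ - E'_min = 181.8000 - 106.2197 = 75.5803 keV

(Intermediate values are shown rounded; full precision is carried through to the final answer.)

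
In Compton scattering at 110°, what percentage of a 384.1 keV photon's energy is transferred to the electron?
0.5022 (or 50.22%)

Calculate initial and final photon energies:

Initial: E₀ = 384.1 keV → λ₀ = 3.2279 pm
Compton shift: Δλ = 3.2562 pm
Final wavelength: λ' = 6.4841 pm
Final energy: E' = 191.2135 keV

Fractional energy loss:
(E₀ - E')/E₀ = (384.1000 - 191.2135)/384.1000
= 192.8865/384.1000
= 0.5022
= 50.22%

(Intermediate values are shown rounded; full precision is carried through to the final answer.)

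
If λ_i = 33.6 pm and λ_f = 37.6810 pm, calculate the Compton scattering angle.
133.00°

First find the wavelength shift:
Δλ = λ' - λ = 37.6810 - 33.6 = 4.0810 pm

Using Δλ = λ_C(1 - cos θ), with λ_C = h/(m_e·c) ≈ 2.42631024 pm:
cos θ = 1 - Δλ/λ_C
cos θ = 1 - 4.0810/2.42631024
cos θ = -0.681978

θ = arccos(-0.681978)
θ = 133.00°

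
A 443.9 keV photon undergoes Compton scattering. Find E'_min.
162.1623 keV (at θ = 180°)

The scattered photon has minimum energy when its wavelength is maximum, i.e., when the Compton shift Δλ = λ_C(1 − cos θ) is maximum. This occurs at θ = 180° (backscattering), giving Δλ_max = 2λ_C = 4.8526 pm.

Initial wavelength: λ₀ = hc/E₀ = 2.7931 pm
Maximum final wavelength: λ'_max = λ₀ + 2λ_C = 2.7931 + 4.8526 = 7.6457 pm
Minimum final energy: E'_min = hc/λ'_max = 162.1623 keV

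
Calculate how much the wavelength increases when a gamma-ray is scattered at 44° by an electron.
0.6810 pm

Using the Compton scattering formula:
Δλ = λ_C(1 - cos θ)

where λ_C = h/(m_e·c) ≈ 2.4263 pm is the Compton wavelength of an electron.

For θ = 44°:
cos(44°) = 0.7193
1 - cos(44°) = 0.2807

Δλ = 2.4263 × 0.2807
Δλ = 0.6810 pm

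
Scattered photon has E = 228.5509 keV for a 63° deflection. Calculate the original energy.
302.3999 keV

Convert final energy to wavelength (hc ≈ 1239.842 keV·pm):
λ' = hc/E' = 1239.842 / 228.5509 = 5.4248 pm

Calculate the Compton shift:
Δλ = λ_C(1 - cos(63°))
Δλ = 2.4263 × (1 - cos(63°))
Δλ = 1.3248 pm

Initial wavelength:
λ = λ' - Δλ = 5.4248 - 1.3248 = 4.1000 pm

Initial energy:
E = hc/λ = 1239.842 / 4.1000 = 302.3999 keV

(Intermediate values are shown rounded; full precision is carried through to the final answer.)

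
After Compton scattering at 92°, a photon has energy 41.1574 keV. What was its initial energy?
44.9000 keV

Convert final energy to wavelength (hc ≈ 1239.842 keV·pm):
λ' = hc/E' = 1239.842 / 41.1574 = 30.1244 pm

Calculate the Compton shift:
Δλ = λ_C(1 - cos(92°))
Δλ = 2.4263 × (1 - cos(92°))
Δλ = 2.5110 pm

Initial wavelength:
λ = λ' - Δλ = 30.1244 - 2.5110 = 27.6134 pm

Initial energy:
E = hc/λ = 1239.842 / 27.6134 = 44.9000 keV

(Intermediate values are shown rounded; full precision is carried through to the final answer.)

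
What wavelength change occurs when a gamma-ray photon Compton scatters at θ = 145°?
4.4138 pm

Using the Compton scattering formula:
Δλ = λ_C(1 - cos θ)

where λ_C = h/(m_e·c) ≈ 2.4263 pm is the Compton wavelength of an electron.

For θ = 145°:
cos(145°) = -0.8192
1 - cos(145°) = 1.8192

Δλ = 2.4263 × 1.8192
Δλ = 4.4138 pm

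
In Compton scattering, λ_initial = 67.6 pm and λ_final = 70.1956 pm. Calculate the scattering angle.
94.00°

First find the wavelength shift:
Δλ = λ' - λ = 70.1956 - 67.6 = 2.5956 pm

Using Δλ = λ_C(1 - cos θ), with λ_C = h/(m_e·c) ≈ 2.42631024 pm:
cos θ = 1 - Δλ/λ_C
cos θ = 1 - 2.5956/2.42631024
cos θ = -0.069773

θ = arccos(-0.069773)
θ = 94.00°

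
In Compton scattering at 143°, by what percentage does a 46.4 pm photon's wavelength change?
9.4053%

Calculate the Compton shift:
Δλ = λ_C(1 - cos(143°))
Δλ = 2.4263 × (1 - cos(143°))
Δλ = 2.4263 × 1.7986
Δλ = 4.3640 pm

Percentage change:
(Δλ/λ₀) × 100 = (4.3640/46.4) × 100
= 9.4053%

(Intermediate values are shown rounded; full precision is carried through to the final answer.)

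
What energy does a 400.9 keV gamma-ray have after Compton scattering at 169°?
156.9283 keV

First convert energy to wavelength:
λ = hc/E, with hc ≈ 1239.842 keV·pm (i.e. 1239.842 eV·nm)

For E = 400.9 keV = 400900 eV:
λ = 1239.842 keV·pm / 400.9 keV
λ = 3.0926 pm

Calculate the Compton shift:
Δλ = λ_C(1 - cos(169°)) = 2.4263 × 1.9816
Δλ = 4.8080 pm

Final wavelength:
λ' = 3.0926 + 4.8080 = 7.9007 pm

Final energy:
E' = hc/λ' = 1239.842 / 7.9007 = 156.9283 keV

(Intermediate values are shown rounded; full precision is carried through to the final answer.)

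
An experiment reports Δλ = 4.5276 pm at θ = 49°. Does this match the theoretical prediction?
No, inconsistent

Calculate the expected shift for θ = 49°:

Δλ_expected = λ_C(1 - cos(49°))
Δλ_expected = 2.4263 × (1 - cos(49°))
Δλ_expected = 2.4263 × 0.3439
Δλ_expected = 0.8345 pm

Given shift: 4.5276 pm
Expected shift: 0.8345 pm
Difference: 3.6930 pm

The values do not match. The given shift corresponds to θ ≈ 150.0°, not 49°.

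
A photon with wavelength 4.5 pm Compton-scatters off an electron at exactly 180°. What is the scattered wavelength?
9.3526 pm

Using the Compton formula: λ' = λ + λ_C(1 − cos θ)

For θ = 180°, cos θ = -1 (exact) = -1.0000, so:
1 − cos 180° = 1 − (-1) = 2.0000

Δλ = λ_C × 2.0000 = 2.4263 × 2.0000 = 4.8526 pm

λ' = 4.5 + 4.8526 = 9.3526 pm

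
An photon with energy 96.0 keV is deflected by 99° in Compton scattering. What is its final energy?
78.8659 keV

First convert energy to wavelength:
λ = hc/E, with hc ≈ 1239.842 keV·pm (i.e. 1239.842 eV·nm)

For E = 96.0 keV = 96000 eV:
λ = 1239.842 keV·pm / 96.0 keV
λ = 12.9150 pm

Calculate the Compton shift:
Δλ = λ_C(1 - cos(99°)) = 2.4263 × 1.1564
Δλ = 2.8059 pm

Final wavelength:
λ' = 12.9150 + 2.8059 = 15.7209 pm

Final energy:
E' = hc/λ' = 1239.842 / 15.7209 = 78.8659 keV

(Intermediate values are shown rounded; full precision is carried through to the final answer.)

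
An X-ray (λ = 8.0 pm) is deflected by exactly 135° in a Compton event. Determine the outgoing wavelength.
12.1420 pm

Using the Compton formula: λ' = λ + λ_C(1 − cos θ)

For θ = 135°, cos θ = -√2/2 (exact) ≈ -0.7071, so:
1 − cos 135° = 1 − (-√2/2) ≈ 1.7071

Δλ = λ_C × 1.7071 = 2.4263 × 1.7071 = 4.1420 pm

λ' = 8.0 + 4.1420 = 12.1420 pm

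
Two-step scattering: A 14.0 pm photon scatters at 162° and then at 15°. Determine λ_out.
18.8165 pm

Apply Compton shift twice:

First scattering at θ₁ = 162°:
Δλ₁ = λ_C(1 - cos(162°))
Δλ₁ = 2.4263 × 1.9511
Δλ₁ = 4.7339 pm

After first scattering:
λ₁ = 14.0 + 4.7339 = 18.7339 pm

Second scattering at θ₂ = 15°:
Δλ₂ = λ_C(1 - cos(15°))
Δλ₂ = 2.4263 × 0.0341
Δλ₂ = 0.0827 pm

Final wavelength:
λ₂ = 18.7339 + 0.0827 = 18.8165 pm

Total shift: Δλ_total = 4.7339 + 0.0827 = 4.8165 pm

(Intermediate values are shown rounded; full precision is carried through to the final answer.)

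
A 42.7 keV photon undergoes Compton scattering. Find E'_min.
36.5857 keV (at θ = 180°)

The scattered photon has minimum energy when its wavelength is maximum, i.e., when the Compton shift Δλ = λ_C(1 − cos θ) is maximum. This occurs at θ = 180° (backscattering), giving Δλ_max = 2λ_C = 4.8526 pm.

Initial wavelength: λ₀ = hc/E₀ = 29.0361 pm
Maximum final wavelength: λ'_max = λ₀ + 2λ_C = 29.0361 + 4.8526 = 33.8887 pm
Minimum final energy: E'_min = hc/λ'_max = 36.5857 keV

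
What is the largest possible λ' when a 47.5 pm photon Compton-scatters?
52.3526 pm (at θ = 180°)

The Compton shift is Δλ = λ_C(1 − cos θ).

Since cos θ ranges from −1 to 1, the factor (1 − cos θ) ranges from 0 to 2; the maximum shift occurs at θ = 180° (backscattering):
Δλ_max = 2λ_C = 2 × 2.4263 pm = 4.8526 pm

Maximum scattered wavelength:
λ'_max = λ₀ + Δλ_max = 47.5 + 4.8526 = 52.3526 pm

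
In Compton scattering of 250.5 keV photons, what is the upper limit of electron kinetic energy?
124.0125 keV

Maximum energy transfer occurs at θ = 180° (backscattering).

Initial photon: E₀ = 250.5 keV → λ₀ = 4.9495 pm

Maximum Compton shift (at 180°):
Δλ_max = 2λ_C = 2 × 2.4263 = 4.8526 pm

Final wavelength:
λ' = 4.9495 + 4.8526 = 9.8021 pm

Minimum photon energy (maximum energy to electron):
E'_min = hc/λ' = 126.4875 keV

Maximum electron kinetic energy:
K_max = E₀ - E'_min = 250.5000 - 126.4875 = 124.0125 keV

(Intermediate values are shown rounded; full precision is carried through to the final answer.)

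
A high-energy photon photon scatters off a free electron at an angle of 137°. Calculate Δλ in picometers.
4.2008 pm

Using the Compton scattering formula:
Δλ = λ_C(1 - cos θ)

where λ_C = h/(m_e·c) ≈ 2.4263 pm is the Compton wavelength of an electron.

For θ = 137°:
cos(137°) = -0.7314
1 - cos(137°) = 1.7314

Δλ = 2.4263 × 1.7314
Δλ = 4.2008 pm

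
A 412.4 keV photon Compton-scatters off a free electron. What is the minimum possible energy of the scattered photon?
157.7602 keV (at θ = 180°)

The scattered photon has minimum energy when its wavelength is maximum, i.e., when the Compton shift Δλ = λ_C(1 − cos θ) is maximum. This occurs at θ = 180° (backscattering), giving Δλ_max = 2λ_C = 4.8526 pm.

Initial wavelength: λ₀ = hc/E₀ = 3.0064 pm
Maximum final wavelength: λ'_max = λ₀ + 2λ_C = 3.0064 + 4.8526 = 7.8590 pm
Minimum final energy: E'_min = hc/λ'_max = 157.7602 keV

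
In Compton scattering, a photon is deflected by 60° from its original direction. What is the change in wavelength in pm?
1.2132 pm

Using the Compton scattering formula:
Δλ = λ_C(1 - cos θ)

where λ_C = h/(m_e·c) ≈ 2.4263 pm is the Compton wavelength of an electron.

For θ = 60°:
cos(60°) = 0.5000
1 - cos(60°) = 0.5000

Δλ = 2.4263 × 0.5000
Δλ = 1.2132 pm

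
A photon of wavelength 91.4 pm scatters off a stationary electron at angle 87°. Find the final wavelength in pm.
93.6993 pm

Using the Compton scattering formula:
λ' = λ + Δλ = λ + λ_C(1 - cos θ)

Given:
- Initial wavelength λ = 91.4 pm
- Scattering angle θ = 87°
- Compton wavelength λ_C ≈ 2.4263 pm

Calculate the shift:
Δλ = 2.4263 × (1 - cos(87°))
Δλ = 2.4263 × 0.9477
Δλ = 2.2993 pm

Final wavelength:
λ' = 91.4 + 2.2993 = 93.6993 pm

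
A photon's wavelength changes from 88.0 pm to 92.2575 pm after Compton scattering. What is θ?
139.00°

First find the wavelength shift:
Δλ = λ' - λ = 92.2575 - 88.0 = 4.2575 pm

Using Δλ = λ_C(1 - cos θ), with λ_C = h/(m_e·c) ≈ 2.42631024 pm:
cos θ = 1 - Δλ/λ_C
cos θ = 1 - 4.2575/2.42631024
cos θ = -0.754722

θ = arccos(-0.754722)
θ = 139.00°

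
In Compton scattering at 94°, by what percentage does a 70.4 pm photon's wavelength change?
3.6869%

Calculate the Compton shift:
Δλ = λ_C(1 - cos(94°))
Δλ = 2.4263 × (1 - cos(94°))
Δλ = 2.4263 × 1.0698
Δλ = 2.5956 pm

Percentage change:
(Δλ/λ₀) × 100 = (2.5956/70.4) × 100
= 3.6869%

(Intermediate values are shown rounded; full precision is carried through to the final answer.)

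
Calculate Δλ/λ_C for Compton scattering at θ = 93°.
1.0523 λ_C

The Compton shift formula is:
Δλ = λ_C(1 - cos θ)

Dividing both sides by λ_C:
Δλ/λ_C = 1 - cos θ

For θ = 93°:
Δλ/λ_C = 1 - cos(93°)
Δλ/λ_C = 1 - -0.0523
Δλ/λ_C = 1.0523

This means the shift is 1.0523 × λ_C = 2.5533 pm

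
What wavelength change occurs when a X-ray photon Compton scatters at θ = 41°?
0.5952 pm

Using the Compton scattering formula:
Δλ = λ_C(1 - cos θ)

where λ_C = h/(m_e·c) ≈ 2.4263 pm is the Compton wavelength of an electron.

For θ = 41°:
cos(41°) = 0.7547
1 - cos(41°) = 0.2453

Δλ = 2.4263 × 0.2453
Δλ = 0.5952 pm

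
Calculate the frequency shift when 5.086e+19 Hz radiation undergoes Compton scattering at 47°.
5.887e+18 Hz (decrease)

Convert frequency to wavelength (c = 299792458 m/s):
λ₀ = c/f₀ = 299792458/5.086e+19 = 5.8944644e-12 m = 5.8945 pm

Calculate Compton shift:
Δλ = λ_C(1 - cos(47°)) = 0.7716 pm

Final wavelength:
λ' = λ₀ + Δλ = 5.8945 + 0.7716 = 6.6660 pm

Final frequency:
f' = c/λ' = 299792458/6.6660350e-12 = 4.4973130e+19 Hz

Frequency shift (decrease):
Δf = f₀ - f' = 5.086e+19 - 4.4973130e+19 = 5.887e+18 Hz

(Intermediate values are shown rounded; full precision is carried through to the final answer.)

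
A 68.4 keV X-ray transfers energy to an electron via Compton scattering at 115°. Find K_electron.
10.9415 keV

By energy conservation: K_e = E_initial - E_final

First find the scattered photon energy:
Initial wavelength: λ = hc/E = 18.1263 pm
Compton shift: Δλ = λ_C(1 - cos(115°)) = 3.4517 pm
Final wavelength: λ' = 18.1263 + 3.4517 = 21.5781 pm
Final photon energy: E' = hc/λ' = 57.4585 keV

Electron kinetic energy:
K_e = E - E' = 68.4000 - 57.4585 = 10.9415 keV

(Intermediate values are shown rounded; full precision is carried through to the final answer.)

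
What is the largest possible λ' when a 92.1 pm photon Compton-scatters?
96.9526 pm (at θ = 180°)

The Compton shift is Δλ = λ_C(1 − cos θ).

Since cos θ ranges from −1 to 1, the factor (1 − cos θ) ranges from 0 to 2; the maximum shift occurs at θ = 180° (backscattering):
Δλ_max = 2λ_C = 2 × 2.4263 pm = 4.8526 pm

Maximum scattered wavelength:
λ'_max = λ₀ + Δλ_max = 92.1 + 4.8526 = 96.9526 pm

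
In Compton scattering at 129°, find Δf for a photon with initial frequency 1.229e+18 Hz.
1.960e+16 Hz (decrease)

Convert frequency to wavelength (c = 299792458 m/s):
λ₀ = c/f₀ = 299792458/1.229e+18 = 2.4393202e-10 m = 243.9320 pm

Calculate Compton shift:
Δλ = λ_C(1 - cos(129°)) = 3.9532 pm

Final wavelength:
λ' = λ₀ + Δλ = 243.9320 + 3.9532 = 247.8853 pm

Final frequency:
f' = c/λ' = 299792458/2.4788526e-10 = 1.2094001e+18 Hz

Frequency shift (decrease):
Δf = f₀ - f' = 1.229e+18 - 1.2094001e+18 = 1.960e+16 Hz

(Intermediate values are shown rounded; full precision is carried through to the final answer.)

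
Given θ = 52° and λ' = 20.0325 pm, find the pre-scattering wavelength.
19.1000 pm

From λ' = λ + Δλ, we have λ = λ' - Δλ

First calculate the Compton shift:
Δλ = λ_C(1 - cos θ)
Δλ = 2.4263 × (1 - cos(52°))
Δλ = 2.4263 × 0.3843
Δλ = 0.9325 pm

Initial wavelength:
λ = λ' - Δλ
λ = 20.0325 - 0.9325
λ = 19.1000 pm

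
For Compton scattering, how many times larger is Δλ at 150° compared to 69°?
150° produces the larger shift by a factor of 2.908

Calculate both shifts using Δλ = λ_C(1 - cos θ):

For θ₁ = 69°:
Δλ₁ = 2.4263 × (1 - cos(69°))
Δλ₁ = 2.4263 × 0.6416
Δλ₁ = 1.5568 pm

For θ₂ = 150°:
Δλ₂ = 2.4263 × (1 - cos(150°))
Δλ₂ = 2.4263 × 1.8660
Δλ₂ = 4.5276 pm

The 150° angle produces the larger shift.
Ratio: 4.5276/1.5568 = 2.908

(Intermediate values are shown rounded; full precision is carried through to the final answer.)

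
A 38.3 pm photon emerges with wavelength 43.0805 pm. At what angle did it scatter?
166.00°

First find the wavelength shift:
Δλ = λ' - λ = 43.0805 - 38.3 = 4.7805 pm

Using Δλ = λ_C(1 - cos θ), with λ_C = h/(m_e·c) ≈ 2.42631024 pm:
cos θ = 1 - Δλ/λ_C
cos θ = 1 - 4.7805/2.42631024
cos θ = -0.970276

θ = arccos(-0.970276)
θ = 166.00°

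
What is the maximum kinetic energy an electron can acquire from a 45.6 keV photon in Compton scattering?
6.9059 keV

Maximum energy transfer occurs at θ = 180° (backscattering).

Initial photon: E₀ = 45.6 keV → λ₀ = 27.1895 pm

Maximum Compton shift (at 180°):
Δλ_max = 2λ_C = 2 × 2.4263 = 4.8526 pm

Final wavelength:
λ' = 27.1895 + 4.8526 = 32.0421 pm

Minimum photon energy (maximum energy to electron):
E'_min = hc/λ' = 38.6941 keV

Maximum electron kinetic energy:
K_max = E₀ - E'_min = 45.6000 - 38.6941 = 6.9059 keV

(Intermediate values are shown rounded; full precision is carried through to the final answer.)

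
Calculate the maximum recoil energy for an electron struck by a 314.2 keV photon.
173.2872 keV

Maximum energy transfer occurs at θ = 180° (backscattering).

Initial photon: E₀ = 314.2 keV → λ₀ = 3.9460 pm

Maximum Compton shift (at 180°):
Δλ_max = 2λ_C = 2 × 2.4263 = 4.8526 pm

Final wavelength:
λ' = 3.9460 + 4.8526 = 8.7986 pm

Minimum photon energy (maximum energy to electron):
E'_min = hc/λ' = 140.9128 keV

Maximum electron kinetic energy:
K_max = E₀ - E'_min = 314.2000 - 140.9128 = 173.2872 keV

(Intermediate values are shown rounded; full precision is carried through to the final answer.)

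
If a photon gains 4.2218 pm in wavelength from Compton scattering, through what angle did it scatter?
137.73°

From the Compton formula Δλ = λ_C(1 - cos θ), we can solve for θ:

cos θ = 1 - Δλ/λ_C

Given:
- Δλ = 4.2218 pm
- λ_C = h/(m_e·c) ≈ 2.42631024 pm

cos θ = 1 - 4.2218/2.42631024
cos θ = 1 - 1.740008
cos θ = -0.740008

θ = arccos(-0.740008)
θ = 137.73°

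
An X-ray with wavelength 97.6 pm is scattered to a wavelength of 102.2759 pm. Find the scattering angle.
158.00°

First find the wavelength shift:
Δλ = λ' - λ = 102.2759 - 97.6 = 4.6759 pm

Using Δλ = λ_C(1 - cos θ), with λ_C = h/(m_e·c) ≈ 2.42631024 pm:
cos θ = 1 - Δλ/λ_C
cos θ = 1 - 4.6759/2.42631024
cos θ = -0.927165

θ = arccos(-0.927165)
θ = 158.00°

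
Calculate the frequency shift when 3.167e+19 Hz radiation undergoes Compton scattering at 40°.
1.792e+18 Hz (decrease)

Convert frequency to wavelength (c = 299792458 m/s):
λ₀ = c/f₀ = 299792458/3.167e+19 = 9.4661338e-12 m = 9.4661 pm

Calculate Compton shift:
Δλ = λ_C(1 - cos(40°)) = 0.5676 pm

Final wavelength:
λ' = λ₀ + Δλ = 9.4661 + 0.5676 = 10.0338 pm

Final frequency:
f' = c/λ' = 299792458/1.0033783e-11 = 2.9878309e+19 Hz

Frequency shift (decrease):
Δf = f₀ - f' = 3.167e+19 - 2.9878309e+19 = 1.792e+18 Hz

(Intermediate values are shown rounded; full precision is carried through to the final answer.)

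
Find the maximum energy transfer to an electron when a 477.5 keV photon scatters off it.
311.0592 keV

Maximum energy transfer occurs at θ = 180° (backscattering).

Initial photon: E₀ = 477.5 keV → λ₀ = 2.5965 pm

Maximum Compton shift (at 180°):
Δλ_max = 2λ_C = 2 × 2.4263 = 4.8526 pm

Final wavelength:
λ' = 2.5965 + 4.8526 = 7.4491 pm

Minimum photon energy (maximum energy to electron):
E'_min = hc/λ' = 166.4408 keV

Maximum electron kinetic energy:
K_max = E₀ - E'_min = 477.5000 - 166.4408 = 311.0592 keV

(Intermediate values are shown rounded; full precision is carried through to the final answer.)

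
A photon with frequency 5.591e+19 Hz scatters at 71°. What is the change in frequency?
1.307e+19 Hz (decrease)

Convert frequency to wavelength (c = 299792458 m/s):
λ₀ = c/f₀ = 299792458/5.591e+19 = 5.3620543e-12 m = 5.3621 pm

Calculate Compton shift:
Δλ = λ_C(1 - cos(71°)) = 1.6364 pm

Final wavelength:
λ' = λ₀ + Δλ = 5.3621 + 1.6364 = 6.9984 pm

Final frequency:
f' = c/λ' = 299792458/6.9984352e-12 = 4.2837070e+19 Hz

Frequency shift (decrease):
Δf = f₀ - f' = 5.591e+19 - 4.2837070e+19 = 1.307e+19 Hz

(Intermediate values are shown rounded; full precision is carried through to the final answer.)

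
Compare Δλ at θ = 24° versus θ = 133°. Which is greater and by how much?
133° produces the larger shift by a factor of 19.455

Calculate both shifts using Δλ = λ_C(1 - cos θ):

For θ₁ = 24°:
Δλ₁ = 2.4263 × (1 - cos(24°))
Δλ₁ = 2.4263 × 0.0865
Δλ₁ = 0.2098 pm

For θ₂ = 133°:
Δλ₂ = 2.4263 × (1 - cos(133°))
Δλ₂ = 2.4263 × 1.6820
Δλ₂ = 4.0810 pm

The 133° angle produces the larger shift.
Ratio: 4.0810/0.2098 = 19.455

(Intermediate values are shown rounded; full precision is carried through to the final answer.)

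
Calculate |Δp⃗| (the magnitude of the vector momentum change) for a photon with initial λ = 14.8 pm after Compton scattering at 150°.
7.6408e-23 kg·m/s

Photon momentum magnitude is p = h/λ.

Initial momentum:
p₀ = h/λ = 6.6261e-34/1.4800e-11 = 4.4771e-23 kg·m/s

After scattering:
λ' = λ + Δλ = 14.8 + 4.5276 = 19.3276 pm
p' = h/λ' = 6.6261e-34/1.9328e-11 = 3.4283e-23 kg·m/s

Momentum is a vector; the scattered photon's direction makes angle θ = 150° with the incident direction. The magnitude of the vector change Δp⃗ = p⃗₀ − p⃗' is found from the law of cosines:
|Δp⃗|² = p₀² + p'² − 2p₀p'cos θ
|Δp⃗|² = (4.4771e-23)² + (3.4283e-23)² − 2·4.4771e-23·3.4283e-23·cos(150°)
|Δp⃗| = 7.6408e-23 kg·m/s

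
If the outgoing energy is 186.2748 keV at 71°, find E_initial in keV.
247.0000 keV

Convert final energy to wavelength (hc ≈ 1239.842 keV·pm):
λ' = hc/E' = 1239.842 / 186.2748 = 6.6560 pm

Calculate the Compton shift:
Δλ = λ_C(1 - cos(71°))
Δλ = 2.4263 × (1 - cos(71°))
Δλ = 1.6364 pm

Initial wavelength:
λ = λ' - Δλ = 6.6560 - 1.6364 = 5.0196 pm

Initial energy:
E = hc/λ = 1239.842 / 5.0196 = 247.0000 keV

(Intermediate values are shown rounded; full precision is carried through to the final answer.)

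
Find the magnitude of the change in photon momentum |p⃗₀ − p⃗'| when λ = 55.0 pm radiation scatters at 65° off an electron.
1.2788e-23 kg·m/s

Photon momentum magnitude is p = h/λ.

Initial momentum:
p₀ = h/λ = 6.6261e-34/5.5000e-11 = 1.2047e-23 kg·m/s

After scattering:
λ' = λ + Δλ = 55.0 + 1.4009 = 56.4009 pm
p' = h/λ' = 6.6261e-34/5.6401e-11 = 1.1748e-23 kg·m/s

Momentum is a vector; the scattered photon's direction makes angle θ = 65° with the incident direction. The magnitude of the vector change Δp⃗ = p⃗₀ − p⃗' is found from the law of cosines:
|Δp⃗|² = p₀² + p'² − 2p₀p'cos θ
|Δp⃗|² = (1.2047e-23)² + (1.1748e-23)² − 2·1.2047e-23·1.1748e-23·cos(65°)
|Δp⃗| = 1.2788e-23 kg·m/s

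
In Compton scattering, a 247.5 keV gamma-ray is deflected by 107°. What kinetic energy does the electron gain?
95.2817 keV

By energy conservation: K_e = E_initial - E_final

First find the scattered photon energy:
Initial wavelength: λ = hc/E = 5.0095 pm
Compton shift: Δλ = λ_C(1 - cos(107°)) = 3.1357 pm
Final wavelength: λ' = 5.0095 + 3.1357 = 8.1452 pm
Final photon energy: E' = hc/λ' = 152.2183 keV

Electron kinetic energy:
K_e = E - E' = 247.5000 - 152.2183 = 95.2817 keV

(Intermediate values are shown rounded; full precision is carried through to the final answer.)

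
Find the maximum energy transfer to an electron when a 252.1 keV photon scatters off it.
125.2058 keV

Maximum energy transfer occurs at θ = 180° (backscattering).

Initial photon: E₀ = 252.1 keV → λ₀ = 4.9181 pm

Maximum Compton shift (at 180°):
Δλ_max = 2λ_C = 2 × 2.4263 = 4.8526 pm

Final wavelength:
λ' = 4.9181 + 4.8526 = 9.7707 pm

Minimum photon energy (maximum energy to electron):
E'_min = hc/λ' = 126.8942 keV

Maximum electron kinetic energy:
K_max = E₀ - E'_min = 252.1000 - 126.8942 = 125.2058 keV

(Intermediate values are shown rounded; full precision is carried through to the final answer.)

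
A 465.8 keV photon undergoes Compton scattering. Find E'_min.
164.9962 keV (at θ = 180°)

The scattered photon has minimum energy when its wavelength is maximum, i.e., when the Compton shift Δλ = λ_C(1 − cos θ) is maximum. This occurs at θ = 180° (backscattering), giving Δλ_max = 2λ_C = 4.8526 pm.

Initial wavelength: λ₀ = hc/E₀ = 2.6617 pm
Maximum final wavelength: λ'_max = λ₀ + 2λ_C = 2.6617 + 4.8526 = 7.5144 pm
Minimum final energy: E'_min = hc/λ'_max = 164.9962 keV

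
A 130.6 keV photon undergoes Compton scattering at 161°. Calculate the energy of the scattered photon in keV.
87.2277 keV

First convert energy to wavelength:
λ = hc/E, with hc ≈ 1239.842 keV·pm (i.e. 1239.842 eV·nm)

For E = 130.6 keV = 130600 eV:
λ = 1239.842 keV·pm / 130.6 keV
λ = 9.4934 pm

Calculate the Compton shift:
Δλ = λ_C(1 - cos(161°)) = 2.4263 × 1.9455
Δλ = 4.7204 pm

Final wavelength:
λ' = 9.4934 + 4.7204 = 14.2139 pm

Final energy:
E' = hc/λ' = 1239.842 / 14.2139 = 87.2277 keV

(Intermediate values are shown rounded; full precision is carried through to the final answer.)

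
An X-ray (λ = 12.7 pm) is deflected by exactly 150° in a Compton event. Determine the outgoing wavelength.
17.2276 pm

Using the Compton formula: λ' = λ + λ_C(1 − cos θ)

For θ = 150°, cos θ = -√3/2 (exact) ≈ -0.8660, so:
1 − cos 150° = 1 − (-√3/2) ≈ 1.8660

Δλ = λ_C × 1.8660 = 2.4263 × 1.8660 = 4.5276 pm

λ' = 12.7 + 4.5276 = 17.2276 pm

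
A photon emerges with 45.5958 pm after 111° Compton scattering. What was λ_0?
42.3000 pm

From λ' = λ + Δλ, we have λ = λ' - Δλ

First calculate the Compton shift:
Δλ = λ_C(1 - cos θ)
Δλ = 2.4263 × (1 - cos(111°))
Δλ = 2.4263 × 1.3584
Δλ = 3.2958 pm

Initial wavelength:
λ = λ' - Δλ
λ = 45.5958 - 3.2958
λ = 42.3000 pm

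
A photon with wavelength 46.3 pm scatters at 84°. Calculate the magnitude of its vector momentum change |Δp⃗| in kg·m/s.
1.8729e-23 kg·m/s

Photon momentum magnitude is p = h/λ.

Initial momentum:
p₀ = h/λ = 6.6261e-34/4.6300e-11 = 1.4311e-23 kg·m/s

After scattering:
λ' = λ + Δλ = 46.3 + 2.1727 = 48.4727 pm
p' = h/λ' = 6.6261e-34/4.8473e-11 = 1.3670e-23 kg·m/s

Momentum is a vector; the scattered photon's direction makes angle θ = 84° with the incident direction. The magnitude of the vector change Δp⃗ = p⃗₀ − p⃗' is found from the law of cosines:
|Δp⃗|² = p₀² + p'² − 2p₀p'cos θ
|Δp⃗|² = (1.4311e-23)² + (1.3670e-23)² − 2·1.4311e-23·1.3670e-23·cos(84°)
|Δp⃗| = 1.8729e-23 kg·m/s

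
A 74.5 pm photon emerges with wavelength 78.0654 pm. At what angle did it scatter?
118.00°

First find the wavelength shift:
Δλ = λ' - λ = 78.0654 - 74.5 = 3.5654 pm

Using Δλ = λ_C(1 - cos θ), with λ_C = h/(m_e·c) ≈ 2.42631024 pm:
cos θ = 1 - Δλ/λ_C
cos θ = 1 - 3.5654/2.42631024
cos θ = -0.469474

θ = arccos(-0.469474)
θ = 118.00°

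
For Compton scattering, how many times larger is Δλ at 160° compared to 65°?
160° produces the larger shift by a factor of 3.359

Calculate both shifts using Δλ = λ_C(1 - cos θ):

For θ₁ = 65°:
Δλ₁ = 2.4263 × (1 - cos(65°))
Δλ₁ = 2.4263 × 0.5774
Δλ₁ = 1.4009 pm

For θ₂ = 160°:
Δλ₂ = 2.4263 × (1 - cos(160°))
Δλ₂ = 2.4263 × 1.9397
Δλ₂ = 4.7063 pm

The 160° angle produces the larger shift.
Ratio: 4.7063/1.4009 = 3.359

(Intermediate values are shown rounded; full precision is carried through to the final answer.)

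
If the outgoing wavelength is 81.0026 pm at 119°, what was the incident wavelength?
77.4000 pm

From λ' = λ + Δλ, we have λ = λ' - Δλ

First calculate the Compton shift:
Δλ = λ_C(1 - cos θ)
Δλ = 2.4263 × (1 - cos(119°))
Δλ = 2.4263 × 1.4848
Δλ = 3.6026 pm

Initial wavelength:
λ = λ' - Δλ
λ = 81.0026 - 3.6026
λ = 77.4000 pm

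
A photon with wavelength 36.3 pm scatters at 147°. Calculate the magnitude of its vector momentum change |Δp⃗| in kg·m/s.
3.3093e-23 kg·m/s

Photon momentum magnitude is p = h/λ.

Initial momentum:
p₀ = h/λ = 6.6261e-34/3.6300e-11 = 1.8254e-23 kg·m/s

After scattering:
λ' = λ + Δλ = 36.3 + 4.4612 = 40.7612 pm
p' = h/λ' = 6.6261e-34/4.0761e-11 = 1.6256e-23 kg·m/s

Momentum is a vector; the scattered photon's direction makes angle θ = 147° with the incident direction. The magnitude of the vector change Δp⃗ = p⃗₀ − p⃗' is found from the law of cosines:
|Δp⃗|² = p₀² + p'² − 2p₀p'cos θ
|Δp⃗|² = (1.8254e-23)² + (1.6256e-23)² − 2·1.8254e-23·1.6256e-23·cos(147°)
|Δp⃗| = 3.3093e-23 kg·m/s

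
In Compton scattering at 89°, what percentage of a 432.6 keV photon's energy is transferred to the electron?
0.4541 (or 45.41%)

Calculate initial and final photon energies:

Initial: E₀ = 432.6 keV → λ₀ = 2.8660 pm
Compton shift: Δλ = 2.3840 pm
Final wavelength: λ' = 5.2500 pm
Final energy: E' = 236.1609 keV

Fractional energy loss:
(E₀ - E')/E₀ = (432.6000 - 236.1609)/432.6000
= 196.4391/432.6000
= 0.4541
= 45.41%

(Intermediate values are shown rounded; full precision is carried through to the final answer.)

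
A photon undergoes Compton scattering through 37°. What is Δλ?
0.4886 pm

Using the Compton scattering formula:
Δλ = λ_C(1 - cos θ)

where λ_C = h/(m_e·c) ≈ 2.4263 pm is the Compton wavelength of an electron.

For θ = 37°:
cos(37°) = 0.7986
1 - cos(37°) = 0.2014

Δλ = 2.4263 × 0.2014
Δλ = 0.4886 pm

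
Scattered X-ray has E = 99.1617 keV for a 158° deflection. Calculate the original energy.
158.3999 keV

Convert final energy to wavelength (hc ≈ 1239.842 keV·pm):
λ' = hc/E' = 1239.842 / 99.1617 = 12.5032 pm

Calculate the Compton shift:
Δλ = λ_C(1 - cos(158°))
Δλ = 2.4263 × (1 - cos(158°))
Δλ = 4.6759 pm

Initial wavelength:
λ = λ' - Δλ = 12.5032 - 4.6759 = 7.8273 pm

Initial energy:
E = hc/λ = 1239.842 / 7.8273 = 158.3999 keV

(Intermediate values are shown rounded; full precision is carried through to the final answer.)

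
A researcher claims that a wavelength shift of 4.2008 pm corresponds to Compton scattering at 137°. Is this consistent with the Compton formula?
Yes, consistent

Calculate the expected shift for θ = 137°:

Δλ_expected = λ_C(1 - cos(137°))
Δλ_expected = 2.4263 × (1 - cos(137°))
Δλ_expected = 2.4263 × 1.7314
Δλ_expected = 4.2008 pm

Given shift: 4.2008 pm
Expected shift: 4.2008 pm
Difference: 0.0000 pm

The values match. This is consistent with Compton scattering at the stated angle.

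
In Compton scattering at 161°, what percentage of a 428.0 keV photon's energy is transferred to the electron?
0.6197 (or 61.97%)

Calculate initial and final photon energies:

Initial: E₀ = 428.0 keV → λ₀ = 2.8968 pm
Compton shift: Δλ = 4.7204 pm
Final wavelength: λ' = 7.6173 pm
Final energy: E' = 162.7675 keV

Fractional energy loss:
(E₀ - E')/E₀ = (428.0000 - 162.7675)/428.0000
= 265.2325/428.0000
= 0.6197
= 61.97%

(Intermediate values are shown rounded; full precision is carried through to the final answer.)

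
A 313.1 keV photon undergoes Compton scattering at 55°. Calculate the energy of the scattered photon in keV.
248.2401 keV

First convert energy to wavelength:
λ = hc/E, with hc ≈ 1239.842 keV·pm (i.e. 1239.842 eV·nm)

For E = 313.1 keV = 313100 eV:
λ = 1239.842 keV·pm / 313.1 keV
λ = 3.9599 pm

Calculate the Compton shift:
Δλ = λ_C(1 - cos(55°)) = 2.4263 × 0.4264
Δλ = 1.0346 pm

Final wavelength:
λ' = 3.9599 + 1.0346 = 4.9945 pm

Final energy:
E' = hc/λ' = 1239.842 / 4.9945 = 248.2401 keV

(Intermediate values are shown rounded; full precision is carried through to the final answer.)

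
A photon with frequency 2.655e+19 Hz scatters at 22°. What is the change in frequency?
4.090e+17 Hz (decrease)

Convert frequency to wavelength (c = 299792458 m/s):
λ₀ = c/f₀ = 299792458/2.655e+19 = 1.1291618e-11 m = 11.2916 pm

Calculate Compton shift:
Δλ = λ_C(1 - cos(22°)) = 0.1767 pm

Final wavelength:
λ' = λ₀ + Δλ = 11.2916 + 0.1767 = 11.4683 pm

Final frequency:
f' = c/λ' = 299792458/1.1468293e-11 = 2.6140984e+19 Hz

Frequency shift (decrease):
Δf = f₀ - f' = 2.655e+19 - 2.6140984e+19 = 4.090e+17 Hz

(Intermediate values are shown rounded; full precision is carried through to the final answer.)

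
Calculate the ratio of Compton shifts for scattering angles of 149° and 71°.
149° produces the larger shift by a factor of 2.754

Calculate both shifts using Δλ = λ_C(1 - cos θ):

For θ₁ = 71°:
Δλ₁ = 2.4263 × (1 - cos(71°))
Δλ₁ = 2.4263 × 0.6744
Δλ₁ = 1.6364 pm

For θ₂ = 149°:
Δλ₂ = 2.4263 × (1 - cos(149°))
Δλ₂ = 2.4263 × 1.8572
Δλ₂ = 4.5061 pm

The 149° angle produces the larger shift.
Ratio: 4.5061/1.6364 = 2.754

(Intermediate values are shown rounded; full precision is carried through to the final answer.)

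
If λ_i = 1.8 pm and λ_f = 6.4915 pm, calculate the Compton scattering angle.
159.00°

First find the wavelength shift:
Δλ = λ' - λ = 6.4915 - 1.8 = 4.6915 pm

Using Δλ = λ_C(1 - cos θ), with λ_C = h/(m_e·c) ≈ 2.42631024 pm:
cos θ = 1 - Δλ/λ_C
cos θ = 1 - 4.6915/2.42631024
cos θ = -0.933594

θ = arccos(-0.933594)
θ = 159.00°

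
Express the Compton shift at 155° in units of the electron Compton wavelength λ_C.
1.9063 λ_C

The Compton shift formula is:
Δλ = λ_C(1 - cos θ)

Dividing both sides by λ_C:
Δλ/λ_C = 1 - cos θ

For θ = 155°:
Δλ/λ_C = 1 - cos(155°)
Δλ/λ_C = 1 - -0.9063
Δλ/λ_C = 1.9063

This means the shift is 1.9063 × λ_C = 4.6253 pm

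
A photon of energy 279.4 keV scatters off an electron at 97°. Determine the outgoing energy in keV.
173.1739 keV

First convert energy to wavelength:
λ = hc/E, with hc ≈ 1239.842 keV·pm (i.e. 1239.842 eV·nm)

For E = 279.4 keV = 279400 eV:
λ = 1239.842 keV·pm / 279.4 keV
λ = 4.4375 pm

Calculate the Compton shift:
Δλ = λ_C(1 - cos(97°)) = 2.4263 × 1.1219
Δλ = 2.7220 pm

Final wavelength:
λ' = 4.4375 + 2.7220 = 7.1595 pm

Final energy:
E' = hc/λ' = 1239.842 / 7.1595 = 173.1739 keV

(Intermediate values are shown rounded; full precision is carried through to the final answer.)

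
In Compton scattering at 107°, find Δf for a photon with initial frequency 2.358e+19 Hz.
4.665e+18 Hz (decrease)

Convert frequency to wavelength (c = 299792458 m/s):
λ₀ = c/f₀ = 299792458/2.358e+19 = 1.2713845e-11 m = 12.7138 pm

Calculate Compton shift:
Δλ = λ_C(1 - cos(107°)) = 3.1357 pm

Final wavelength:
λ' = λ₀ + Δλ = 12.7138 + 3.1357 = 15.8495 pm

Final frequency:
f' = c/λ' = 299792458/1.5849539e-11 = 1.8914900e+19 Hz

Frequency shift (decrease):
Δf = f₀ - f' = 2.358e+19 - 1.8914900e+19 = 4.665e+18 Hz

(Intermediate values are shown rounded; full precision is carried through to the final answer.)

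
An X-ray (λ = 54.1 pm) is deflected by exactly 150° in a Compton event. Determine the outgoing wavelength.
58.6276 pm

Using the Compton formula: λ' = λ + λ_C(1 − cos θ)

For θ = 150°, cos θ = -√3/2 (exact) ≈ -0.8660, so:
1 − cos 150° = 1 − (-√3/2) ≈ 1.8660

Δλ = λ_C × 1.8660 = 2.4263 × 1.8660 = 4.5276 pm

λ' = 54.1 + 4.5276 = 58.6276 pm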